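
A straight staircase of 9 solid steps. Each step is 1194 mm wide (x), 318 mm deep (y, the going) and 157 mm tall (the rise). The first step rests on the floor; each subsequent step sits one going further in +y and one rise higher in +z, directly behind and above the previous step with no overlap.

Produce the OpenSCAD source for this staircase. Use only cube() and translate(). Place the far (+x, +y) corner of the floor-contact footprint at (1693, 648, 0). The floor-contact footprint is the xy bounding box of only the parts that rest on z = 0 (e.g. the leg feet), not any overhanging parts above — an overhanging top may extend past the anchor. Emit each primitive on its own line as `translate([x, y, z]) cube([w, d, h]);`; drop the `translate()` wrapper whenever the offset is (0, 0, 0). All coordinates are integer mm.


translate([499, 330, 0]) cube([1194, 318, 157]);
translate([499, 648, 157]) cube([1194, 318, 157]);
translate([499, 966, 314]) cube([1194, 318, 157]);
translate([499, 1284, 471]) cube([1194, 318, 157]);
translate([499, 1602, 628]) cube([1194, 318, 157]);
translate([499, 1920, 785]) cube([1194, 318, 157]);
translate([499, 2238, 942]) cube([1194, 318, 157]);
translate([499, 2556, 1099]) cube([1194, 318, 157]);
translate([499, 2874, 1256]) cube([1194, 318, 157]);


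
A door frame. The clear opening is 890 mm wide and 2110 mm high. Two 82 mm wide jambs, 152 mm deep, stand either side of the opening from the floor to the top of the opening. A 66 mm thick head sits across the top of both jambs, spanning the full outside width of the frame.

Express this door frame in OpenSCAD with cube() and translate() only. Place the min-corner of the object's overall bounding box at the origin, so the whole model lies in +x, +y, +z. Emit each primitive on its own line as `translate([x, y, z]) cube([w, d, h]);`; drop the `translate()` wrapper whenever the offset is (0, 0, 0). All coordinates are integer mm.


cube([82, 152, 2110]);
translate([972, 0, 0]) cube([82, 152, 2110]);
translate([0, 0, 2110]) cube([1054, 152, 66]);


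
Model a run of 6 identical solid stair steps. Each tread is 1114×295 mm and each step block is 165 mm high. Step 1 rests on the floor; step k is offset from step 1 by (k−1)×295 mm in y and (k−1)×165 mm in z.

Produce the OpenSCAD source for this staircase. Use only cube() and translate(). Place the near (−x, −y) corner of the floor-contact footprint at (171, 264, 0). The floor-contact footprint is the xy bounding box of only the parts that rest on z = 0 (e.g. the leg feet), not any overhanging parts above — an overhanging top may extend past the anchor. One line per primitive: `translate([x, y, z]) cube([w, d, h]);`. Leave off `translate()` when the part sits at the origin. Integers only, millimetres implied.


translate([171, 264, 0]) cube([1114, 295, 165]);
translate([171, 559, 165]) cube([1114, 295, 165]);
translate([171, 854, 330]) cube([1114, 295, 165]);
translate([171, 1149, 495]) cube([1114, 295, 165]);
translate([171, 1444, 660]) cube([1114, 295, 165]);
translate([171, 1739, 825]) cube([1114, 295, 165]);


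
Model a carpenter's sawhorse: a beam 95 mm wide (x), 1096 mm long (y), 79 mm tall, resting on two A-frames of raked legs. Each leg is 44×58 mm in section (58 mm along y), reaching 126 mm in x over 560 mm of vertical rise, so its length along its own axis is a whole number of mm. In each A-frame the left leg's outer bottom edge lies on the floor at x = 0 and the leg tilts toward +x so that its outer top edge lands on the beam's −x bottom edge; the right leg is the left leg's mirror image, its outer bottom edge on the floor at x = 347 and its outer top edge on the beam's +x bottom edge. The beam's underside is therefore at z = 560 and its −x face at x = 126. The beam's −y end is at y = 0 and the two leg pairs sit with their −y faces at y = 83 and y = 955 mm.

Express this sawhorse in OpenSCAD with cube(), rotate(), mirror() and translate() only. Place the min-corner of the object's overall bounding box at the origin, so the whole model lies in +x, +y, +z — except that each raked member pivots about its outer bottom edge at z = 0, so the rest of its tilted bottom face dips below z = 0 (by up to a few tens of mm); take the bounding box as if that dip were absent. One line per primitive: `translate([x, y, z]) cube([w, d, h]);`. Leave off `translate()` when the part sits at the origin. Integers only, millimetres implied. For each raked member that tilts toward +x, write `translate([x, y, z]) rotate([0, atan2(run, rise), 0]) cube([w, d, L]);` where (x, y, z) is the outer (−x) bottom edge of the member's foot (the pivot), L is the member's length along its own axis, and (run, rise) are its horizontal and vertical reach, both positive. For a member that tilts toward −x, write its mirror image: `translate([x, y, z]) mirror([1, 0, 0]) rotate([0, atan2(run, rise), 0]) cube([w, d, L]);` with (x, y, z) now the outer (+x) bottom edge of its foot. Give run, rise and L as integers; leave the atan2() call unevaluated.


translate([126, 0, 560]) cube([95, 1096, 79]);
translate([0, 83, 0]) rotate([0, atan2(126, 560), 0]) cube([44, 58, 574]);
translate([347, 83, 0]) mirror([1, 0, 0]) rotate([0, atan2(126, 560), 0]) cube([44, 58, 574]);
translate([0, 955, 0]) rotate([0, atan2(126, 560), 0]) cube([44, 58, 574]);
translate([347, 955, 0]) mirror([1, 0, 0]) rotate([0, atan2(126, 560), 0]) cube([44, 58, 574]);


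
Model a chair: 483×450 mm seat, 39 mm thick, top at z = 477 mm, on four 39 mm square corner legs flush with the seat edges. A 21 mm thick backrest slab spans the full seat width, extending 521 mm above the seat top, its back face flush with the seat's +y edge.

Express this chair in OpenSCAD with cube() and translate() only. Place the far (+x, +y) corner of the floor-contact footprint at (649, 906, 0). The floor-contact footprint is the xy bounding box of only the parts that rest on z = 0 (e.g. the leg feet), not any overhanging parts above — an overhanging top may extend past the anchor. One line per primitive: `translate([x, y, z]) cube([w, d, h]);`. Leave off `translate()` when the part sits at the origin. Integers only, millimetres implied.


translate([166, 456, 438]) cube([483, 450, 39]);
translate([166, 456, 0]) cube([39, 39, 438]);
translate([610, 456, 0]) cube([39, 39, 438]);
translate([166, 867, 0]) cube([39, 39, 438]);
translate([610, 867, 0]) cube([39, 39, 438]);
translate([166, 885, 477]) cube([483, 21, 521]);


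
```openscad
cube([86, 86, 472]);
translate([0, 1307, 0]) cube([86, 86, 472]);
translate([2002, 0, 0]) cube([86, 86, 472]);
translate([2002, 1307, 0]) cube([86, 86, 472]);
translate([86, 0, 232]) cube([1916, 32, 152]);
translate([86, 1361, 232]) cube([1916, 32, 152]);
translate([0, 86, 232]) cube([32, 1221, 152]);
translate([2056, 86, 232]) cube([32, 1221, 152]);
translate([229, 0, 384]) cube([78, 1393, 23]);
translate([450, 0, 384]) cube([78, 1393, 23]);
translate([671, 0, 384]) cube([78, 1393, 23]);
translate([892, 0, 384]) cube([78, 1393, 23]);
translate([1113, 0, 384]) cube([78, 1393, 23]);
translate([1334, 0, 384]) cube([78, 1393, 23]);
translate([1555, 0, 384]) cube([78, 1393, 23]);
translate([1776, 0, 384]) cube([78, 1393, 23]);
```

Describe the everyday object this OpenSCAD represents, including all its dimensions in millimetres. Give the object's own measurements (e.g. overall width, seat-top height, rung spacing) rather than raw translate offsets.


A bed frame 2088 mm long (x) by 1393 mm wide (y). Four 86×86 mm corner posts, 472 mm tall, at the corners of the footprint. Four rails of 32 mm thickness and 152 mm height run between adjacent posts with their undersides at z = 232 mm, their outer faces flush with the outside of the frame (the two x-running rails run between the posts' inner faces; the two y-running rails run between the posts' inner faces). 8 slats, each 78 mm wide (x) and 23 mm thick, lie across the top of the two x-running rails, running the full 1393 mm width of the frame in y; along x they sit between the end posts with a 143 mm gap after the −x posts and between neighbouring slats, leaving 148 mm before the +x posts.


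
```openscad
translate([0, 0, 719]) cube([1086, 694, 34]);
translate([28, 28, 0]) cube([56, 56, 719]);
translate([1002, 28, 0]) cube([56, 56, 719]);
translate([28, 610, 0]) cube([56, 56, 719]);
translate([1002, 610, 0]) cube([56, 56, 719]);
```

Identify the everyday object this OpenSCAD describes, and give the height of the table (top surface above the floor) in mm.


A table. The table height is 753 mm.

A 1086×694×34 slab sits at z = 719 on four 56 mm square posts — a table. The top surface is at 719 + 34 = 753 mm.


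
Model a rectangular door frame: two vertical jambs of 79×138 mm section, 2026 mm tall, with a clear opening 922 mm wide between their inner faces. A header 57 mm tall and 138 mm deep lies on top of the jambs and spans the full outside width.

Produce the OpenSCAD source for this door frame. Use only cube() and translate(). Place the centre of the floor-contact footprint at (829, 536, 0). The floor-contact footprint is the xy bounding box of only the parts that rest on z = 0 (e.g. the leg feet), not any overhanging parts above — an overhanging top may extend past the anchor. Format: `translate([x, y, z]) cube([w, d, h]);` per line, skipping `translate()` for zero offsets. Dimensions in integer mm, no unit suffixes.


translate([289, 467, 0]) cube([79, 138, 2026]);
translate([1290, 467, 0]) cube([79, 138, 2026]);
translate([289, 467, 2026]) cube([1080, 138, 57]);


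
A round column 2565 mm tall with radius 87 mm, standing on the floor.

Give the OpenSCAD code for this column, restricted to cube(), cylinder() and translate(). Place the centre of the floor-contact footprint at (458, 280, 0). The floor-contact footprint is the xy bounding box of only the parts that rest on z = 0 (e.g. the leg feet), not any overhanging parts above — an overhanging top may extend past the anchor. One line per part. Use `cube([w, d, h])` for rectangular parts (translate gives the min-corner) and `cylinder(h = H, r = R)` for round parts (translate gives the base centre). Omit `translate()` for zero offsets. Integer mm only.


translate([458, 280, 0]) cylinder(h = 2565, r = 87);


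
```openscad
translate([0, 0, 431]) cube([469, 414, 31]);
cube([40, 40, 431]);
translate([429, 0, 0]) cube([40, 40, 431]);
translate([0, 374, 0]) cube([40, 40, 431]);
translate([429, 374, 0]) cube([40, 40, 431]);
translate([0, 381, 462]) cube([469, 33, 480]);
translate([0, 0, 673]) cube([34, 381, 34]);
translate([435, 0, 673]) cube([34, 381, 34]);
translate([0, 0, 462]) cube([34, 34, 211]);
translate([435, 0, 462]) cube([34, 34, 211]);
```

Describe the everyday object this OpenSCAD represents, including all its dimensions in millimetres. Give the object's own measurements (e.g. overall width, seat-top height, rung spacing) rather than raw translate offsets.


A chair. The seat is a 469×414×31 mm slab with its top at z = 462 mm, on four 40×40 mm corner legs (flush with the seat edges, standing on z = 0). A flat backrest 33 mm thick, 480 mm tall, spans the full seat width and rises from the seat top along its +y edge, rear face flush with the rear of the seat. Two armrests of 34×34 mm section run along each side from the seat's front edge to the front of the backrest, top faces 245 mm above the seat top and outer faces flush with the seat's x-edges; a 34×34 mm post under the front of each armrest stands on the seat at the front corner.


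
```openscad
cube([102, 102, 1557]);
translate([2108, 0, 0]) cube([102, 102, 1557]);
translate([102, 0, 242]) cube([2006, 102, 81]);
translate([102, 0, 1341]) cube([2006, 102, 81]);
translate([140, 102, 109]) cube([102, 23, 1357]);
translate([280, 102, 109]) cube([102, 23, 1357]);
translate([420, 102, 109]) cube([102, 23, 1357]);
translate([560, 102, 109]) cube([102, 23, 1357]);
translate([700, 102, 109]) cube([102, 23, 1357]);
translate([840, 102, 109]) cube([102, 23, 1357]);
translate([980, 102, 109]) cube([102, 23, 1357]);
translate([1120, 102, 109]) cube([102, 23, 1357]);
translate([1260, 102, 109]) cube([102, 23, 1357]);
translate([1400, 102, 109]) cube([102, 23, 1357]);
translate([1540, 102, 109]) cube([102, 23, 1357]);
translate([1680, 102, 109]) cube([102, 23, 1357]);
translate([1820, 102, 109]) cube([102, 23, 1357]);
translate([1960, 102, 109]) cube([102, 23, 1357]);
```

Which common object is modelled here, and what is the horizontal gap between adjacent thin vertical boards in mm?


A fence section. The picket gap is 38 mm.

Two posts, two rails, 14 pickets — a fence section. Span 2006 mm holds 14 pickets of 102 mm with 15 equal gaps: ⌊(2006 − 14·102) / 15⌋ = 38 mm.


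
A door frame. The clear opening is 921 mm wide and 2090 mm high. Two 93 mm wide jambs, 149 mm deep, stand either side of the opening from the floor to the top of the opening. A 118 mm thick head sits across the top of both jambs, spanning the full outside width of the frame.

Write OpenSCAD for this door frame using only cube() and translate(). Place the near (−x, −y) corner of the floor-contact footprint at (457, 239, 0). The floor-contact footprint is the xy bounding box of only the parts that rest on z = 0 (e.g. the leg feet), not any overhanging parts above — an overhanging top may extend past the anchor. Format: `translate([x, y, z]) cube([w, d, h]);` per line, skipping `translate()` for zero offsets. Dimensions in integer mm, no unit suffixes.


translate([457, 239, 0]) cube([93, 149, 2090]);
translate([1471, 239, 0]) cube([93, 149, 2090]);
translate([457, 239, 2090]) cube([1107, 149, 118]);


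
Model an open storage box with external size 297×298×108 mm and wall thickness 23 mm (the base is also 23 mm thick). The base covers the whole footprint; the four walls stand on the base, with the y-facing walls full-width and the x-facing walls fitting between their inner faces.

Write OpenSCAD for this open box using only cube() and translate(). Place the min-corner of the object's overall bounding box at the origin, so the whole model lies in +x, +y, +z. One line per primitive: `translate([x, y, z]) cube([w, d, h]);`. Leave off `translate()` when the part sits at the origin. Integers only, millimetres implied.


cube([297, 298, 23]);
translate([0, 0, 23]) cube([297, 23, 85]);
translate([0, 275, 23]) cube([297, 23, 85]);
translate([0, 23, 23]) cube([23, 252, 85]);
translate([274, 23, 23]) cube([23, 252, 85]);


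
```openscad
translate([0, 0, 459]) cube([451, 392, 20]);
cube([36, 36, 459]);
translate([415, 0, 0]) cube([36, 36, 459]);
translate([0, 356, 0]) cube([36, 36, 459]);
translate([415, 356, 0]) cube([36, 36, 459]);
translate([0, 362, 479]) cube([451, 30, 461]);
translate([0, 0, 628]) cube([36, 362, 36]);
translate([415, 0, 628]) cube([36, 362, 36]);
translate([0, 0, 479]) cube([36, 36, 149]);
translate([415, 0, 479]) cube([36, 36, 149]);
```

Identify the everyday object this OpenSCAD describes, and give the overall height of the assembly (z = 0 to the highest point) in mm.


A chair. The overall height is 940 mm.

A slab on four corner posts with a tall panel at the back — a chair. The seat slab sits at z = 459 with thickness 20, and the 461 mm backrest starts at the seat top, so the overall height is 459 + 20 + 461 = 940 mm.


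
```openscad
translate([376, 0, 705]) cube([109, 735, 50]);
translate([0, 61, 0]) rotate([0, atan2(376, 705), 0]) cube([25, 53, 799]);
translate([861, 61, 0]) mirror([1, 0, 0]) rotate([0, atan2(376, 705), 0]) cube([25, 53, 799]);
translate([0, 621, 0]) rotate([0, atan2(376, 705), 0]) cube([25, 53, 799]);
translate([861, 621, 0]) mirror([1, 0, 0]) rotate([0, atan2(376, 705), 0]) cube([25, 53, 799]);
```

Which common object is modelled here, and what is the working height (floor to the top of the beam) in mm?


A sawhorse. The overall height is 755 mm.

A beam across two mirrored pairs of raked legs — a sawhorse. The beam's underside is at z = 705 (matching the legs' vertical rise in atan2(376, 705)) and the beam is 50 mm tall, so its top is at 705 + 50 = 755 mm. The raked legs top out at the beam's underside, so that is the highest point.


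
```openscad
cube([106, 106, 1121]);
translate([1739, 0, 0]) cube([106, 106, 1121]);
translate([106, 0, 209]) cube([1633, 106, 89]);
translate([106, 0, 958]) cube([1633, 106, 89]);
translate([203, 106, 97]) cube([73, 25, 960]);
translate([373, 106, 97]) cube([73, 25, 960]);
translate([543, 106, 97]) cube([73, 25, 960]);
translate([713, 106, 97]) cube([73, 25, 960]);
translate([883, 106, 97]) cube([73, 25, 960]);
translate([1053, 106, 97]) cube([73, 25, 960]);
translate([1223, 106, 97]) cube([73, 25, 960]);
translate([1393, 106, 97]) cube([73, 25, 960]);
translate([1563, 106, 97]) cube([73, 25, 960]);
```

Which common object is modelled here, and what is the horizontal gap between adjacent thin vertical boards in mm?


A fence section. The picket gap is 97 mm.

Two posts, two rails, 9 pickets — a fence section. Span 1633 mm holds 9 pickets of 73 mm with 10 equal gaps: ⌊(1633 − 9·73) / 10⌋ = 97 mm.


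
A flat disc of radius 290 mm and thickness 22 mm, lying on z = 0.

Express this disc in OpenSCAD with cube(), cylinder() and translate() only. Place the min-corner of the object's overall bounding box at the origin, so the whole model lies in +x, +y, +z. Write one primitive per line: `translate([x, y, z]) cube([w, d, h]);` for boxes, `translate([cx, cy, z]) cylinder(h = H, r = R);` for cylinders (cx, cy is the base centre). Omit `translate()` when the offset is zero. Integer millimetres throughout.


translate([290, 290, 0]) cylinder(h = 22, r = 290);


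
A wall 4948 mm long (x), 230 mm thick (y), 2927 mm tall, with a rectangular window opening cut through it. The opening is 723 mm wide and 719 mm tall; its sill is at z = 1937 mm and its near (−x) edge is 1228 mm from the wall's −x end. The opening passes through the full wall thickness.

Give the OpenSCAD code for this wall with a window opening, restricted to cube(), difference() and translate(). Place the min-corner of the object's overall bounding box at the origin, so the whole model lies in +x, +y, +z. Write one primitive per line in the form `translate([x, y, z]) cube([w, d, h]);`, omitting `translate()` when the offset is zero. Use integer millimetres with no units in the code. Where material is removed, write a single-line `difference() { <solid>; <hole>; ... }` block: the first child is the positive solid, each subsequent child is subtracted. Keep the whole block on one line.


difference() { cube([4948, 230, 2927]); translate([1228, 0, 1937]) cube([723, 230, 719]); }


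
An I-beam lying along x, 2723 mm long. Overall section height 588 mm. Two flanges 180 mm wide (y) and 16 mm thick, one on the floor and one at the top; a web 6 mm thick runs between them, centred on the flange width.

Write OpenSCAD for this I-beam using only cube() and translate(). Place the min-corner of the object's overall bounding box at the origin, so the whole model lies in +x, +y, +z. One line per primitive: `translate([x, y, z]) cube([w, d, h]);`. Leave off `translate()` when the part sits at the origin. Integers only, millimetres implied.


cube([2723, 180, 16]);
translate([0, 87, 16]) cube([2723, 6, 556]);
translate([0, 0, 572]) cube([2723, 180, 16]);


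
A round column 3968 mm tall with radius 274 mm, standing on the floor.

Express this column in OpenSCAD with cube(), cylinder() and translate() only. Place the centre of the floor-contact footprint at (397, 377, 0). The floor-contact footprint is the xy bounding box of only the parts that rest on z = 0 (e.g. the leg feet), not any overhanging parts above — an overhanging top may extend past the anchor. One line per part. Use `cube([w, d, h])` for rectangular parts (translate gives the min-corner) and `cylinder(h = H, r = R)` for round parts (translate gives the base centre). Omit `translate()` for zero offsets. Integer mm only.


translate([397, 377, 0]) cylinder(h = 3968, r = 274);


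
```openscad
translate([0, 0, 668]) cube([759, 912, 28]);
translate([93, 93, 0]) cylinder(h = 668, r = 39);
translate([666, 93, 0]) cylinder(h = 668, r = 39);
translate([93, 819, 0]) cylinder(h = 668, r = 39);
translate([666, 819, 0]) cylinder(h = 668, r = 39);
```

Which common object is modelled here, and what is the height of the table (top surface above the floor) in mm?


A table. The table height is 696 mm.

A 759×912×28 slab sits at z = 668 on four Ø78 mm round legs — a table. The top surface is at 668 + 28 = 696 mm.


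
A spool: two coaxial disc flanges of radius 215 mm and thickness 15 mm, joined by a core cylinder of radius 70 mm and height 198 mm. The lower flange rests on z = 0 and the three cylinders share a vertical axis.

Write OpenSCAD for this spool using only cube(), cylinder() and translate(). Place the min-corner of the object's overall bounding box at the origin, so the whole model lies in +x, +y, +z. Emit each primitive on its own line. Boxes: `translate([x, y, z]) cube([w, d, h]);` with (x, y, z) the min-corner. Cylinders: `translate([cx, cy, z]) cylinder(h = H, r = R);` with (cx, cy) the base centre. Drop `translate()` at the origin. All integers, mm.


translate([215, 215, 0]) cylinder(h = 15, r = 215);
translate([215, 215, 15]) cylinder(h = 198, r = 70);
translate([215, 215, 213]) cylinder(h = 15, r = 215);


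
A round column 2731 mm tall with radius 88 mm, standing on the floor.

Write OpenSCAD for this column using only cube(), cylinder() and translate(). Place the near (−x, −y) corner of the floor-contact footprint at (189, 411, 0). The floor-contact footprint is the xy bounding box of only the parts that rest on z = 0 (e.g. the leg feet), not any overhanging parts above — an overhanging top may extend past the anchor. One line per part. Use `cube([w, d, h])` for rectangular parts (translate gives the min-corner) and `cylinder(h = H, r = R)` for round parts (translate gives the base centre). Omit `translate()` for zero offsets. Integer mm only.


translate([277, 499, 0]) cylinder(h = 2731, r = 88);


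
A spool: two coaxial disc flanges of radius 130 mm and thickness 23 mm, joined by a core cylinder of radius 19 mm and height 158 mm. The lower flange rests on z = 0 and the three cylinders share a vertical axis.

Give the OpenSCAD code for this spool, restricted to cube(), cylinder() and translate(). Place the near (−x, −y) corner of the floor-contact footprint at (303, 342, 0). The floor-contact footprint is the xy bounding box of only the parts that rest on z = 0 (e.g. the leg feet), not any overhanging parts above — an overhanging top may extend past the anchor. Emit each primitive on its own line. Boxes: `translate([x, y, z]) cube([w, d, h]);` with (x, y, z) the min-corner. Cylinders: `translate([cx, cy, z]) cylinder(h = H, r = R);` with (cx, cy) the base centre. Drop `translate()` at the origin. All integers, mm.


translate([433, 472, 0]) cylinder(h = 23, r = 130);
translate([433, 472, 23]) cylinder(h = 158, r = 19);
translate([433, 472, 181]) cylinder(h = 23, r = 130);


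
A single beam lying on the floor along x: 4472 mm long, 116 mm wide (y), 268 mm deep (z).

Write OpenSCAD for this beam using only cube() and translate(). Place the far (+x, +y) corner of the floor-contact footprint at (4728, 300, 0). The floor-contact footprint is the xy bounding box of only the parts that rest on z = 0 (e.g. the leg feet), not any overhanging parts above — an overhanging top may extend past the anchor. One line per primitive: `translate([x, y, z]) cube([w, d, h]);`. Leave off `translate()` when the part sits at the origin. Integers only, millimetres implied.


translate([256, 184, 0]) cube([4472, 116, 268]);


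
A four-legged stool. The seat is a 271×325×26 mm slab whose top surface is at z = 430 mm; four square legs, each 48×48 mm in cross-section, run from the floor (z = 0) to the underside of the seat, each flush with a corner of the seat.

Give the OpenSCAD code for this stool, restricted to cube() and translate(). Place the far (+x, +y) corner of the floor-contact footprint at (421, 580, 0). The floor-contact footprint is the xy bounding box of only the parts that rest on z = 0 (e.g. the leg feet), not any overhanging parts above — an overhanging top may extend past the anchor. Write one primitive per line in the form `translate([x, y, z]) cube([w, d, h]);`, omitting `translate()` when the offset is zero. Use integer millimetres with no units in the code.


// leg_h = 430 - 26 = 404
translate([150, 255, 404]) cube([271, 325, 26]);
translate([150, 255, 0]) cube([48, 48, 404]);
translate([373, 255, 0]) cube([48, 48, 404]);
translate([150, 532, 0]) cube([48, 48, 404]);
translate([373, 532, 0]) cube([48, 48, 404]);


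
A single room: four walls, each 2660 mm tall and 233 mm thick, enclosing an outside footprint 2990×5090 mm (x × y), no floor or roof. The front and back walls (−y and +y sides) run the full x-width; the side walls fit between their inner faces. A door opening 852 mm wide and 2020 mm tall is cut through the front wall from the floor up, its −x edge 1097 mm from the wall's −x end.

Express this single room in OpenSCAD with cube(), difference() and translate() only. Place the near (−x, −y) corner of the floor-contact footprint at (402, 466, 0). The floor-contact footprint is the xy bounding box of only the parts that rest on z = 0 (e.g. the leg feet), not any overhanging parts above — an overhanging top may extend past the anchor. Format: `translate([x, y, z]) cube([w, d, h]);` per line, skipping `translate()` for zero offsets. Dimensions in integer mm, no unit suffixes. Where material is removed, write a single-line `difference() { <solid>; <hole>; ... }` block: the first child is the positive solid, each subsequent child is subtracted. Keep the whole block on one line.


difference() { translate([402, 466, 0]) cube([2990, 233, 2660]); translate([1499, 466, 0]) cube([852, 233, 2020]); }
translate([402, 5323, 0]) cube([2990, 233, 2660]);
translate([402, 699, 0]) cube([233, 4624, 2660]);
translate([3159, 699, 0]) cube([233, 4624, 2660]);


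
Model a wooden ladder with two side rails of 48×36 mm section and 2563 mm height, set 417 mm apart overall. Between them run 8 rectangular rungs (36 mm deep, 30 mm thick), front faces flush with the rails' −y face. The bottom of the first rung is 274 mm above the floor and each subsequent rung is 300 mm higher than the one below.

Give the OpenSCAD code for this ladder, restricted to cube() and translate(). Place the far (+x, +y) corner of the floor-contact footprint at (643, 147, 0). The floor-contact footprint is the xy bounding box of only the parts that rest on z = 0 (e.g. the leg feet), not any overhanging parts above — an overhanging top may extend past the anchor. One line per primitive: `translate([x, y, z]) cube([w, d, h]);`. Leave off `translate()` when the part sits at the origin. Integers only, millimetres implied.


// rung span = 417 - 2*48 = 321
// rung[k] z = 274 + k*300
translate([226, 111, 0]) cube([48, 36, 2563]);
translate([595, 111, 0]) cube([48, 36, 2563]);
translate([274, 111, 274]) cube([321, 36, 30]);
translate([274, 111, 574]) cube([321, 36, 30]);
translate([274, 111, 874]) cube([321, 36, 30]);
translate([274, 111, 1174]) cube([321, 36, 30]);
translate([274, 111, 1474]) cube([321, 36, 30]);
translate([274, 111, 1774]) cube([321, 36, 30]);
translate([274, 111, 2074]) cube([321, 36, 30]);
translate([274, 111, 2374]) cube([321, 36, 30]);


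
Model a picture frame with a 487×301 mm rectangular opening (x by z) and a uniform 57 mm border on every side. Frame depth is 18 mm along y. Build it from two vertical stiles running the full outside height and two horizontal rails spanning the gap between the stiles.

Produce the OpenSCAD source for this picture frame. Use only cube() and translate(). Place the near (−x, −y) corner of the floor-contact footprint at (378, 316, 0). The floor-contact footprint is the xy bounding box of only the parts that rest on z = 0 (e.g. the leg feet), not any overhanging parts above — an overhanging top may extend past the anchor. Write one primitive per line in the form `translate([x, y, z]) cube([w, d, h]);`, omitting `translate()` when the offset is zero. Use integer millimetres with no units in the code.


translate([378, 316, 0]) cube([57, 18, 415]);
translate([922, 316, 0]) cube([57, 18, 415]);
translate([435, 316, 0]) cube([487, 18, 57]);
translate([435, 316, 358]) cube([487, 18, 57]);


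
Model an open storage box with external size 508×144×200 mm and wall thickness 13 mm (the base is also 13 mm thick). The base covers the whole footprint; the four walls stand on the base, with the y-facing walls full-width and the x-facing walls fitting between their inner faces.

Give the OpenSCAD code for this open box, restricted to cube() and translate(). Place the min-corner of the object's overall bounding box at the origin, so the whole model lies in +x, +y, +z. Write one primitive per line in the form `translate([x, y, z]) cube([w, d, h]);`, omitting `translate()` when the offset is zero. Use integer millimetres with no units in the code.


cube([508, 144, 13]);
translate([0, 0, 13]) cube([508, 13, 187]);
translate([0, 131, 13]) cube([508, 13, 187]);
translate([0, 13, 13]) cube([13, 118, 187]);
translate([495, 13, 13]) cube([13, 118, 187]);


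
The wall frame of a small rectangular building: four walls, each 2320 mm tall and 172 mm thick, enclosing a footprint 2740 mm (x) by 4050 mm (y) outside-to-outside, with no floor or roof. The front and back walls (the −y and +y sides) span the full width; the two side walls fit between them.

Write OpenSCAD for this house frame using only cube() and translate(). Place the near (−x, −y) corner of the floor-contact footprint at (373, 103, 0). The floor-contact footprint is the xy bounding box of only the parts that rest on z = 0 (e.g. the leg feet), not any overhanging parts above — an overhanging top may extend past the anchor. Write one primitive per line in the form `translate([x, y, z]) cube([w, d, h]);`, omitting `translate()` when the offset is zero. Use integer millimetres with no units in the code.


translate([373, 103, 0]) cube([2740, 172, 2320]);
translate([373, 3981, 0]) cube([2740, 172, 2320]);
translate([373, 275, 0]) cube([172, 3706, 2320]);
translate([2941, 275, 0]) cube([172, 3706, 2320]);


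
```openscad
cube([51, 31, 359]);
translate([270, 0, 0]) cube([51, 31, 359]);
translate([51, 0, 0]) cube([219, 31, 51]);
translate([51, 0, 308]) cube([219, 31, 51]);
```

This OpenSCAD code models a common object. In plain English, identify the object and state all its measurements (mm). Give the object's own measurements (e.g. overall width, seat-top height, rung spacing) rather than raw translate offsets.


A rectangular picture frame lying in the x–z plane (depth along y). The opening is 219 mm wide (x) by 257 mm tall (z), surrounded by a border 51 mm wide on all four sides. The frame is 31 mm deep and is made of two full-height vertical stiles with two horizontal rails fitted between them.


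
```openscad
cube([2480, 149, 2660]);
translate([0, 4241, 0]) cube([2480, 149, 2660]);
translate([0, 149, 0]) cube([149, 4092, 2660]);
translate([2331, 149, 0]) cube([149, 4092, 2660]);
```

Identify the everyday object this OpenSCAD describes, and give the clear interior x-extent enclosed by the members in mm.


A house (or room) frame. The interior width is 2182 mm.

Four 2660 mm walls enclosing a rectangle with no floor or roof — a room or house frame. Outside width is 2480 mm and wall thickness is 149 mm, so the interior width is 2480 − 2 × 149 = 2182 mm.


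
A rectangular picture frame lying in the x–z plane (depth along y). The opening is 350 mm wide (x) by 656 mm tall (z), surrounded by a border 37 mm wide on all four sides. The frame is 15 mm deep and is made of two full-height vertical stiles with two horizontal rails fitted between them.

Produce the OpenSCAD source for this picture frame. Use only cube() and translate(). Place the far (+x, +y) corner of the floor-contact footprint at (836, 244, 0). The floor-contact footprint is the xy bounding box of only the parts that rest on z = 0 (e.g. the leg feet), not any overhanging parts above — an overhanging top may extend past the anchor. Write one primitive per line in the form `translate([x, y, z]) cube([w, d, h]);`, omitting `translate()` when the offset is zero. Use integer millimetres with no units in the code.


translate([412, 229, 0]) cube([37, 15, 730]);
translate([799, 229, 0]) cube([37, 15, 730]);
translate([449, 229, 0]) cube([350, 15, 37]);
translate([449, 229, 693]) cube([350, 15, 37]);


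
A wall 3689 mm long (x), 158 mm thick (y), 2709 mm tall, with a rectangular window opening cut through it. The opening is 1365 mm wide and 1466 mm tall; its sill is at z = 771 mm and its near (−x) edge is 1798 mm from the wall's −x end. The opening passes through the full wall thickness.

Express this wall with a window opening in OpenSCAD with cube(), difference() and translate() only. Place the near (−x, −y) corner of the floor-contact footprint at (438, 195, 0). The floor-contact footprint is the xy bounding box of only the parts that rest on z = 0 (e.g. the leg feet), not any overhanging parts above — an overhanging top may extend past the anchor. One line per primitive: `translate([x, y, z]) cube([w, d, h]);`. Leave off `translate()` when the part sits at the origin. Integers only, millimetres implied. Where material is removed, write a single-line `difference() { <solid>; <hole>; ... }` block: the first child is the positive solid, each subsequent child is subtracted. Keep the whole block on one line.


difference() { translate([438, 195, 0]) cube([3689, 158, 2709]); translate([2236, 195, 771]) cube([1365, 158, 1466]); }


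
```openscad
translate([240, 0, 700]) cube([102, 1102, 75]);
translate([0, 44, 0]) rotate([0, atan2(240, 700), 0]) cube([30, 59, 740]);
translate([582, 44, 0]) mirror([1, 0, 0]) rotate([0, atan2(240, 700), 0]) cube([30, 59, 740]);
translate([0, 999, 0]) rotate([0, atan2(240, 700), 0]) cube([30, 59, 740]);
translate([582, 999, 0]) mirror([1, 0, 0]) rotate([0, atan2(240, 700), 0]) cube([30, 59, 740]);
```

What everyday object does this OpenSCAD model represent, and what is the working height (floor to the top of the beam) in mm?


A sawhorse. The overall height is 775 mm.

A beam across two mirrored pairs of raked legs — a sawhorse. The beam's underside is at z = 700 (matching the legs' vertical rise in atan2(240, 700)) and the beam is 75 mm tall, so its top is at 700 + 75 = 775 mm. The raked legs top out at the beam's underside, so that is the highest point.


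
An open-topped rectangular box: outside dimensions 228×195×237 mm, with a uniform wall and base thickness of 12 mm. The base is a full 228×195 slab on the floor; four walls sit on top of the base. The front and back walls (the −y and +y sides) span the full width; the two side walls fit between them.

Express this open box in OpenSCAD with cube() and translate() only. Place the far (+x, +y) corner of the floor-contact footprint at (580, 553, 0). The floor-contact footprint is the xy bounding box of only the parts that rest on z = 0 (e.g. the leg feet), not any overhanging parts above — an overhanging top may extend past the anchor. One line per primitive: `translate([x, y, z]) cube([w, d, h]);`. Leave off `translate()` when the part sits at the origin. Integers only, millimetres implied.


translate([352, 358, 0]) cube([228, 195, 12]);
translate([352, 358, 12]) cube([228, 12, 225]);
translate([352, 541, 12]) cube([228, 12, 225]);
translate([352, 370, 12]) cube([12, 171, 225]);
translate([568, 370, 12]) cube([12, 171, 225]);


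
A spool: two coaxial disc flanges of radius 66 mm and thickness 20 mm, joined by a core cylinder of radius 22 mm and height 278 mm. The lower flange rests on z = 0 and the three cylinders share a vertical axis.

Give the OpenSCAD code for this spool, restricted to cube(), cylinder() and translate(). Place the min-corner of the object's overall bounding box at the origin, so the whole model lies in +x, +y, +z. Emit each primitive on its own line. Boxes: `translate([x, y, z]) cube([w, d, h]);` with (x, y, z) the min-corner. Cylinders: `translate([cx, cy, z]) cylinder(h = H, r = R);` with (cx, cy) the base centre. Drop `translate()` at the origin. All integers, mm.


translate([66, 66, 0]) cylinder(h = 20, r = 66);
translate([66, 66, 20]) cylinder(h = 278, r = 22);
translate([66, 66, 298]) cylinder(h = 20, r = 66);


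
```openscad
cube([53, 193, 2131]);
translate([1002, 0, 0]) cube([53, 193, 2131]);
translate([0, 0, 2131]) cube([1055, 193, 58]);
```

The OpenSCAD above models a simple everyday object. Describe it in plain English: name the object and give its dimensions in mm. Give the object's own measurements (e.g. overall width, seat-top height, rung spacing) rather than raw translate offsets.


A door frame. The clear opening is 949 mm wide and 2131 mm high. Two 53 mm wide jambs, 193 mm deep, stand either side of the opening from the floor to the top of the opening. A 58 mm thick head sits across the top of both jambs, spanning the full outside width of the frame.


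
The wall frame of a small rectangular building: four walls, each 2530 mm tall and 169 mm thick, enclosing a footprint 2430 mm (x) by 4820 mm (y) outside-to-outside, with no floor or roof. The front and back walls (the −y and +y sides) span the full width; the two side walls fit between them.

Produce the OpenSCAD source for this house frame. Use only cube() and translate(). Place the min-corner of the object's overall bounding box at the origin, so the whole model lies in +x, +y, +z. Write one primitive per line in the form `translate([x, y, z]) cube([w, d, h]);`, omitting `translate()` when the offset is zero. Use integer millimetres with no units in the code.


cube([2430, 169, 2530]);
translate([0, 4651, 0]) cube([2430, 169, 2530]);
translate([0, 169, 0]) cube([169, 4482, 2530]);
translate([2261, 169, 0]) cube([169, 4482, 2530]);


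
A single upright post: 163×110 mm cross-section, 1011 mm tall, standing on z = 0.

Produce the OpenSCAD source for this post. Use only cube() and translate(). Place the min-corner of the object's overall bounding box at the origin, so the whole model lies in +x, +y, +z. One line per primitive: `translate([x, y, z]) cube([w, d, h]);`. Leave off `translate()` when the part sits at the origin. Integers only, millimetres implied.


cube([163, 110, 1011]);


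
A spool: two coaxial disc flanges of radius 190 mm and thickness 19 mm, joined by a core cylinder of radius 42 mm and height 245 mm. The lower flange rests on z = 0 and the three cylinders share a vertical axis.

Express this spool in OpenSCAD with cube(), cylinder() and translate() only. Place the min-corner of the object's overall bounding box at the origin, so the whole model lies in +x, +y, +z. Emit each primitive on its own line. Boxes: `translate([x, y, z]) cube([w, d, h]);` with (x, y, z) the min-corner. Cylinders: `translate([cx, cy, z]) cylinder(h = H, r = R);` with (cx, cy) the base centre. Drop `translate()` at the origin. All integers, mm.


translate([190, 190, 0]) cylinder(h = 19, r = 190);
translate([190, 190, 19]) cylinder(h = 245, r = 42);
translate([190, 190, 264]) cylinder(h = 19, r = 190);


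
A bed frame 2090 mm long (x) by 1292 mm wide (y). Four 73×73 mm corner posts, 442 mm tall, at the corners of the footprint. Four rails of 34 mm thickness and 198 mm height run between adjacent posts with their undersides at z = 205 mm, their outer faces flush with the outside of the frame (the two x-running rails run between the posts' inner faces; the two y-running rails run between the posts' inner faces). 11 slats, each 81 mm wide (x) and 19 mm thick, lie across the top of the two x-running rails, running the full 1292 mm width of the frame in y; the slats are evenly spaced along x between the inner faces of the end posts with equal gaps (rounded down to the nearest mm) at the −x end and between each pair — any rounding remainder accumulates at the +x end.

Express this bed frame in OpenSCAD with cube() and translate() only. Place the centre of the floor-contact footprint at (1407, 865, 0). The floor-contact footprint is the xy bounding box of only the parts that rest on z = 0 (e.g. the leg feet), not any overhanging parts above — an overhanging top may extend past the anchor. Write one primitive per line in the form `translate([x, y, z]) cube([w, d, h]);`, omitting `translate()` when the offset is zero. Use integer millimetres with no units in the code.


translate([362, 219, 0]) cube([73, 73, 442]);
translate([362, 1438, 0]) cube([73, 73, 442]);
translate([2379, 219, 0]) cube([73, 73, 442]);
translate([2379, 1438, 0]) cube([73, 73, 442]);
translate([435, 219, 205]) cube([1944, 34, 198]);
translate([435, 1477, 205]) cube([1944, 34, 198]);
translate([362, 292, 205]) cube([34, 1146, 198]);
translate([2418, 292, 205]) cube([34, 1146, 198]);
translate([522, 219, 403]) cube([81, 1292, 19]);
translate([690, 219, 403]) cube([81, 1292, 19]);
translate([858, 219, 403]) cube([81, 1292, 19]);
translate([1026, 219, 403]) cube([81, 1292, 19]);
translate([1194, 219, 403]) cube([81, 1292, 19]);
translate([1362, 219, 403]) cube([81, 1292, 19]);
translate([1530, 219, 403]) cube([81, 1292, 19]);
translate([1698, 219, 403]) cube([81, 1292, 19]);
translate([1866, 219, 403]) cube([81, 1292, 19]);
translate([2034, 219, 403]) cube([81, 1292, 19]);
translate([2202, 219, 403]) cube([81, 1292, 19]);
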